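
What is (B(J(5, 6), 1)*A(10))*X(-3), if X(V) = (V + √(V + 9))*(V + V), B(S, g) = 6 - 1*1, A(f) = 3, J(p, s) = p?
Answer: 270 - 90*√6 ≈ 49.546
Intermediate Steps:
B(S, g) = 5 (B(S, g) = 6 - 1 = 5)
X(V) = 2*V*(V + √(9 + V)) (X(V) = (V + √(9 + V))*(2*V) = 2*V*(V + √(9 + V)))
(B(J(5, 6), 1)*A(10))*X(-3) = (5*3)*(2*(-3)*(-3 + √(9 - 3))) = 15*(2*(-3)*(-3 + √6)) = 15*(18 - 6*√6) = 270 - 90*√6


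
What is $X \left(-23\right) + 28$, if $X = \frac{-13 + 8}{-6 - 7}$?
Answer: $\frac{249}{13} \approx 19.154$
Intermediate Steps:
$X = \frac{5}{13}$ ($X = - \frac{5}{-13} = \left(-5\right) \left(- \frac{1}{13}\right) = \frac{5}{13} \approx 0.38462$)
$X \left(-23\right) + 28 = \frac{5}{13} \left(-23\right) + 28 = - \frac{115}{13} + 28 = \frac{249}{13}$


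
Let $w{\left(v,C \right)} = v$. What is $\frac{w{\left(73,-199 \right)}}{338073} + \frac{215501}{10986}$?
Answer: $\frac{8095096839}{412674442} \approx 19.616$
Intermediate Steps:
$\frac{w{\left(73,-199 \right)}}{338073} + \frac{215501}{10986} = \frac{73}{338073} + \frac{215501}{10986} = \frac{8095096839}{412674442}$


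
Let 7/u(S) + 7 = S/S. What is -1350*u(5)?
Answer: 1575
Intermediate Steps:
u(S) = -7/6 (u(S) = 7/(-7 + S/S) = 7/(-7 + 1) = 7/(-6) = 7*(-⅙) = -7/6)
-1350*u(5) = -1350*(-7/6) = 1575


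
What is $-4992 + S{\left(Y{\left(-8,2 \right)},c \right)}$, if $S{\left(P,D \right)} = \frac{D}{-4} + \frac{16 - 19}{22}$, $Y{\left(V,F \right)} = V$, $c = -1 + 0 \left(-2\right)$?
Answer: $- \frac{219643}{44} \approx -4991.9$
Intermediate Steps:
$c = -1$ ($c = -1 + 0 = -1$)
$S{\left(P,D \right)} = - \frac{3}{22} - \frac{D}{4}$ ($S{\left(P,D \right)} = D \left(- \frac{1}{4}\right) - \frac{3}{22} = - \frac{D}{4} - \frac{3}{22} = - \frac{3}{22} - \frac{D}{4}$)
$-4992 + S{\left(Y{\left(-8,2 \right)},c \right)} = -4992 - - \frac{5}{44} = -4992 + \left(- \frac{3}{22} + \frac{1}{4}\right) = -4992 + \frac{5}{44} = - \frac{219643}{44}$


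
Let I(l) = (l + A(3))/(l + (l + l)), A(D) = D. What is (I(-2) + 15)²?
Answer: 7921/36 ≈ 220.03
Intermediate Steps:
I(l) = (3 + l)/(3*l) (I(l) = (l + 3)/(l + (l + l)) = (3 + l)/(l + 2*l) = (3 + l)/((3*l)) = (3 + l)*(1/(3*l)) = (3 + l)/(3*l))
(I(-2) + 15)² = ((⅓)*(3 - 2)/(-2) + 15)² = ((⅓)*(-½)*1 + 15)² = (-⅙ + 15)² = (89/6)² = 7921/36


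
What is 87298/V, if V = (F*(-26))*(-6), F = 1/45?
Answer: 654735/26 ≈ 25182.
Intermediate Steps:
F = 1/45 ≈ 0.022222
V = 52/15 (V = ((1/45)*(-26))*(-6) = -26/45*(-6) = 52/15 ≈ 3.4667)
87298/V = 87298/(52/15) = 87298*(15/52) = 654735/26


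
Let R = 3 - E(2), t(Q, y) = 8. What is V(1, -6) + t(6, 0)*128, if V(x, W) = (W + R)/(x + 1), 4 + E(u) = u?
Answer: 2047/2 ≈ 1023.5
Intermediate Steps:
E(u) = -4 + u
R = 5 (R = 3 - (-4 + 2) = 3 - 1*(-2) = 3 + 2 = 5)
V(x, W) = (5 + W)/(1 + x) (V(x, W) = (W + 5)/(x + 1) = (5 + W)/(1 + x))
V(1, -6) + t(6, 0)*128 = (5 - 6)/(1 + 1) + 8*128 = -1/2 + 1024 = (½)*(-1) + 1024 = -½ + 1024 = 2047/2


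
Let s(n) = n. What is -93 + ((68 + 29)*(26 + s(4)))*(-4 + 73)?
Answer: 200697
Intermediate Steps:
-93 + ((68 + 29)*(26 + s(4)))*(-4 + 73) = -93 + ((68 + 29)*(26 + 4))*(-4 + 73) = -93 + (97*30)*69 = -93 + 2910*69 = -93 + 200790 = 200697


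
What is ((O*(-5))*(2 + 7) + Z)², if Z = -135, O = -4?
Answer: 2025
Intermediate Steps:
((O*(-5))*(2 + 7) + Z)² = ((-4*(-5))*(2 + 7) - 135)² = (20*9 - 135)² = (180 - 135)² = 45² = 2025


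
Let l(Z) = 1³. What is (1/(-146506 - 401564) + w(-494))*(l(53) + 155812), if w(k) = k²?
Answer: 20839803413396947/548070 ≈ 3.8024e+10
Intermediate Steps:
l(Z) = 1
(1/(-146506 - 401564) + w(-494))*(l(53) + 155812) = (1/(-146506 - 401564) + (-494)²)*(1 + 155812) = (1/(-548070) + 244036)*155813 = (-1/548070 + 244036)*155813 = (133748810519/548070)*155813 = 20839803413396947/548070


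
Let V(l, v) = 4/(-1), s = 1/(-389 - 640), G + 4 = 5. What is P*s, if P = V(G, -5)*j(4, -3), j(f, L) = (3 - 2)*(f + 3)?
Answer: 4/147 ≈ 0.027211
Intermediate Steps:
G = 1 (G = -4 + 5 = 1)
s = -1/1029 (s = 1/(-1029) = -1/1029 ≈ -0.00097182)
j(f, L) = 3 + f (j(f, L) = 1*(3 + f) = 3 + f)
V(l, v) = -4 (V(l, v) = 4*(-1) = -4)
P = -28 (P = -4*(3 + 4) = -4*7 = -28)
P*s = -28*(-1/1029) = 4/147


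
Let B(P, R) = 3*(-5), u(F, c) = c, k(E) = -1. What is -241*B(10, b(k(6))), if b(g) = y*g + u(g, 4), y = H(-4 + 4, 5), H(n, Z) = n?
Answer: 3615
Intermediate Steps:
y = 0 (y = -4 + 4 = 0)
b(g) = 4 (b(g) = 0*g + 4 = 0 + 4 = 4)
B(P, R) = -15
-241*B(10, b(k(6))) = -241*(-15) = 3615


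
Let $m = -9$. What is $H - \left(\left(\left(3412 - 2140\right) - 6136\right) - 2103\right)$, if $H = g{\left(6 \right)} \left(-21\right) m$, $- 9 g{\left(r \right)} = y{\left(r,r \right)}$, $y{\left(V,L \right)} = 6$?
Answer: $6841$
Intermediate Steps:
$g{\left(r \right)} = - \frac{2}{3}$ ($g{\left(r \right)} = \left(- \frac{1}{9}\right) 6 = - \frac{2}{3}$)
$H = -126$ ($H = \left(- \frac{2}{3}\right) \left(-21\right) \left(-9\right) = 14 \left(-9\right) = -126$)
$H - \left(\left(\left(3412 - 2140\right) - 6136\right) - 2103\right) = -126 - \left(\left(\left(3412 - 2140\right) - 6136\right) - 2103\right) = -126 - \left(\left(1272 - 6136\right) - 2103\right) = -126 - \left(-4864 - 2103\right) = -126 - -6967 = -126 + 6967 = 6841$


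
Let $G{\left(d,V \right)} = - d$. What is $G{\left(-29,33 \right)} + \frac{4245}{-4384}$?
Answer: $\frac{122891}{4384} \approx 28.032$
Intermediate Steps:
$G{\left(-29,33 \right)} + \frac{4245}{-4384} = \left(-1\right) \left(-29\right) + \frac{4245}{-4384} = 29 + 4245 \left(- \frac{1}{4384}\right) = 29 - \frac{4245}{4384} = \frac{122891}{4384}$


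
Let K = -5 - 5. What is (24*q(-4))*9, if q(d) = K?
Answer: -2160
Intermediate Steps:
K = -10
q(d) = -10
(24*q(-4))*9 = (24*(-10))*9 = -240*9 = -2160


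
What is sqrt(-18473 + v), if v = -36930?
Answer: I*sqrt(55403) ≈ 235.38*I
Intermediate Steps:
sqrt(-18473 + v) = sqrt(-18473 - 36930) = sqrt(-55403) = I*sqrt(55403)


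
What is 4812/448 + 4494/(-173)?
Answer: -295209/19376 ≈ -15.236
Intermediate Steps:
4812/448 + 4494/(-173) = 4812*(1/448) + 4494*(-1/173) = 1203/112 - 4494/173 = -295209/19376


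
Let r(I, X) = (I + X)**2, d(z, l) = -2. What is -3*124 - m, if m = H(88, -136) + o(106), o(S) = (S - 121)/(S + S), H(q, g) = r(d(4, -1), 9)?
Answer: -89237/212 ≈ -420.93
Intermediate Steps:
H(q, g) = 49 (H(q, g) = (-2 + 9)**2 = 7**2 = 49)
o(S) = (-121 + S)/(2*S) (o(S) = (-121 + S)/((2*S)) = (-121 + S)*(1/(2*S)) = (-121 + S)/(2*S))
m = 10373/212 (m = 49 + (1/2)*(-121 + 106)/106 = 49 + (1/2)*(1/106)*(-15) = 49 - 15/212 = 10373/212 ≈ 48.929)
-3*124 - m = -3*124 - 1*10373/212 = -372 - 10373/212 = -89237/212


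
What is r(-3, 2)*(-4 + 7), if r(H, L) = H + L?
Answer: -3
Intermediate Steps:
r(-3, 2)*(-4 + 7) = (-3 + 2)*(-4 + 7) = -1*3 = -3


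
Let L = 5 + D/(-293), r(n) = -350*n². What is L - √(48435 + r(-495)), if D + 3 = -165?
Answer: 1633/293 - I*√85710315 ≈ 5.5734 - 9258.0*I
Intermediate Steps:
D = -168 (D = -3 - 165 = -168)
L = 1633/293 (L = 5 - 168/(-293) = 5 - 1/293*(-168) = 5 + 168/293 = 1633/293 ≈ 5.5734)
L - √(48435 + r(-495)) = 1633/293 - √(48435 - 350*(-495)²) = 1633/293 - √(48435 - 350*245025) = 1633/293 - √(48435 - 85758750) = 1633/293 - √(-85710315) = 1633/293 - I*√85710315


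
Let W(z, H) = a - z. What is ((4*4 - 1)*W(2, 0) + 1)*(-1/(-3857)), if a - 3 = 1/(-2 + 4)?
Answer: 47/7714 ≈ 0.0060928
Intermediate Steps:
a = 7/2 (a = 3 + 1/(-2 + 4) = 3 + 1/2 = 3 + ½ = 7/2 ≈ 3.5000)
W(z, H) = 7/2 - z
((4*4 - 1)*W(2, 0) + 1)*(-1/(-3857)) = ((4*4 - 1)*(7/2 - 1*2) + 1)*(-1/(-3857)) = ((16 - 1)*(7/2 - 2) + 1)*(-1*(-1/3857)) = (15*(3/2) + 1)*(1/3857) = (45/2 + 1)*(1/3857) = (47/2)*(1/3857) = 47/7714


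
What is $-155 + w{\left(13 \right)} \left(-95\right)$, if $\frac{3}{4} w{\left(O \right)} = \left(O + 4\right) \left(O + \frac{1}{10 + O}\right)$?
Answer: $- \frac{649565}{23} \approx -28242.0$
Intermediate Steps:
$w{\left(O \right)} = \frac{4 \left(4 + O\right) \left(O + \frac{1}{10 + O}\right)}{3}$ ($w{\left(O \right)} = \frac{4 \left(O + 4\right) \left(O + \frac{1}{10 + O}\right)}{3} = \frac{4 \left(4 + O\right) \left(O + \frac{1}{10 + O}\right)}{3}$)
$-155 + w{\left(13 \right)} \left(-95\right) = -155 + \frac{4 \left(4 + 13^{3} + 14 \cdot 13^{2} + 41 \cdot 13\right)}{3 \left(10 + 13\right)} \left(-95\right) = -155 + \frac{4 \left(4 + 2197 + 14 \cdot 169 + 533\right)}{3 \cdot 23} \left(-95\right) = -155 + \frac{4}{3} \cdot \frac{1}{23} \left(4 + 2197 + 2366 + 533\right) \left(-95\right) = -155 + \frac{4}{3} \cdot \frac{1}{23} \cdot 5100 \left(-95\right) = -155 + \frac{6800}{23} \left(-95\right) = -155 - \frac{646000}{23} = - \frac{649565}{23}$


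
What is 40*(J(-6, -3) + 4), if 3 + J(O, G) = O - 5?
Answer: -400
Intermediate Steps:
J(O, G) = -8 + O (J(O, G) = -3 + (O - 5) = -3 + (-5 + O) = -8 + O)
40*(J(-6, -3) + 4) = 40*((-8 - 6) + 4) = 40*(-14 + 4) = 40*(-10) = -400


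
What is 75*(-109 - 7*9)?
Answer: -12900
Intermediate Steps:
75*(-109 - 7*9) = 75*(-109 - 63) = 75*(-172) = -12900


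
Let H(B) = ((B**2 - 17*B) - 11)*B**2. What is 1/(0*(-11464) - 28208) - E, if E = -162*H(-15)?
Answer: 482217170399/28208 ≈ 1.7095e+7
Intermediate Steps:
H(B) = B**2*(-11 + B**2 - 17*B) (H(B) = (-11 + B**2 - 17*B)*B**2 = B**2*(-11 + B**2 - 17*B))
E = -17095050 (E = -162*(-15)**2*(-11 + (-15)**2 - 17*(-15)) = -36450*(-11 + 225 + 255) = -36450*469 = -162*105525 = -17095050)
1/(0*(-11464) - 28208) - E = 1/(0*(-11464) - 28208) - 1*(-17095050) = 1/(0 - 28208) + 17095050 = 1/(-28208) + 17095050 = -1/28208 + 17095050 = 482217170399/28208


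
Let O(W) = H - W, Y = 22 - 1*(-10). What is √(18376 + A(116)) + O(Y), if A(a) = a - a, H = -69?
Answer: -101 + 2*√4594 ≈ 34.558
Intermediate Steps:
A(a) = 0
Y = 32 (Y = 22 + 10 = 32)
O(W) = -69 - W
√(18376 + A(116)) + O(Y) = √(18376 + 0) + (-69 - 1*32) = √18376 + (-69 - 32) = 2*√4594 - 101 = -101 + 2*√4594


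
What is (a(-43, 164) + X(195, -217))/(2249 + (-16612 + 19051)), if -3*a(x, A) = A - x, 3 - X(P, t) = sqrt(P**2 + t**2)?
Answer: -33/2344 - sqrt(85114)/4688 ≈ -0.076310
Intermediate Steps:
X(P, t) = 3 - sqrt(P**2 + t**2)
a(x, A) = -A/3 + x/3 (a(x, A) = -(A - x)/3 = -A/3 + x/3)
(a(-43, 164) + X(195, -217))/(2249 + (-16612 + 19051)) = ((-1/3*164 + (1/3)*(-43)) + (3 - sqrt(195**2 + (-217)**2)))/(2249 + (-16612 + 19051)) = ((-164/3 - 43/3) + (3 - sqrt(38025 + 47089)))/(2249 + 2439) = (-69 + (3 - sqrt(85114)))/4688 = (-66 - sqrt(85114))*(1/4688) = -33/2344 - sqrt(85114)/4688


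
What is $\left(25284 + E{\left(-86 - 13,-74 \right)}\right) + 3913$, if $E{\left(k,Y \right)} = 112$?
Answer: $29309$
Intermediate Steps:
$\left(25284 + E{\left(-86 - 13,-74 \right)}\right) + 3913 = \left(25284 + 112\right) + 3913 = 25396 + 3913 = 29309$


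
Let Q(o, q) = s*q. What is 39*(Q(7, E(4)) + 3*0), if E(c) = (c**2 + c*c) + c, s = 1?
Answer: 1404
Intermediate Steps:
E(c) = c + 2*c**2 (E(c) = (c**2 + c**2) + c = 2*c**2 + c = c + 2*c**2)
Q(o, q) = q (Q(o, q) = 1*q = q)
39*(Q(7, E(4)) + 3*0) = 39*(4*(1 + 2*4) + 3*0) = 39*(4*(1 + 8) + 0) = 39*(4*9 + 0) = 39*(36 + 0) = 39*36 = 1404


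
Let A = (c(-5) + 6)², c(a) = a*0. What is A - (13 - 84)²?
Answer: -5005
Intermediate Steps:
c(a) = 0
A = 36 (A = (0 + 6)² = 6² = 36)
A - (13 - 84)² = 36 - (13 - 84)² = 36 - 1*(-71)² = 36 - 1*5041 = 36 - 5041 = -5005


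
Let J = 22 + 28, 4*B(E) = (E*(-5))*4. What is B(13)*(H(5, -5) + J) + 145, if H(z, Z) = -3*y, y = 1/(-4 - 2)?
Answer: -6275/2 ≈ -3137.5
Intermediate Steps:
y = -⅙ (y = 1/(-6) = -⅙ ≈ -0.16667)
B(E) = -5*E (B(E) = ((E*(-5))*4)/4 = (-5*E*4)/4 = (-20*E)/4 = -5*E)
J = 50
H(z, Z) = ½ (H(z, Z) = -3*(-⅙) = ½)
B(13)*(H(5, -5) + J) + 145 = (-5*13)*(½ + 50) + 145 = -65*101/2 + 145 = -6565/2 + 145 = -6275/2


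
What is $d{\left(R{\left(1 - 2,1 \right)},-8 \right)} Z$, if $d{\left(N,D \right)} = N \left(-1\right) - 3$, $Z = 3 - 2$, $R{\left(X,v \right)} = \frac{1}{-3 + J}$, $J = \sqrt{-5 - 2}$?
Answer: $- \frac{45}{16} + \frac{i \sqrt{7}}{16} \approx -2.8125 + 0.16536 i$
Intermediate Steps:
$J = i \sqrt{7}$ ($J = \sqrt{-7} = i \sqrt{7} \approx 2.6458 i$)
$R{\left(X,v \right)} = \frac{1}{-3 + i \sqrt{7}}$
$Z = 1$ ($Z = 3 - 2 = 1$)
$d{\left(N,D \right)} = -3 - N$ ($d{\left(N,D \right)} = - N - 3 = -3 - N$)
$d{\left(R{\left(1 - 2,1 \right)},-8 \right)} Z = \left(-3 - \left(- \frac{3}{16} - \frac{i \sqrt{7}}{16}\right)\right) 1 = \left(-3 + \left(\frac{3}{16} + \frac{i \sqrt{7}}{16}\right)\right) 1 = \left(- \frac{45}{16} + \frac{i \sqrt{7}}{16}\right) 1 = - \frac{45}{16} + \frac{i \sqrt{7}}{16}$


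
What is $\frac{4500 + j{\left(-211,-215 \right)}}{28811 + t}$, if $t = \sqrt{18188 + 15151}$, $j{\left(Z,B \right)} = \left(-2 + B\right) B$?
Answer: $\frac{1473826705}{830040382} - \frac{51155 \sqrt{33339}}{830040382} \approx 1.7644$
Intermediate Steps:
$j{\left(Z,B \right)} = B \left(-2 + B\right)$
$t = \sqrt{33339} \approx 182.59$
$\frac{4500 + j{\left(-211,-215 \right)}}{28811 + t} = \frac{4500 - 215 \left(-2 - 215\right)}{28811 + \sqrt{33339}} = \frac{4500 - -46655}{28811 + \sqrt{33339}} = \frac{4500 + 46655}{28811 + \sqrt{33339}} = \frac{51155}{28811 + \sqrt{33339}}$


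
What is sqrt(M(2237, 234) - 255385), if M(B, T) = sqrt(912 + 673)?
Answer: sqrt(-255385 + sqrt(1585)) ≈ 505.32*I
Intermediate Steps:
M(B, T) = sqrt(1585)
sqrt(M(2237, 234) - 255385) = sqrt(sqrt(1585) - 255385) = sqrt(-255385 + sqrt(1585))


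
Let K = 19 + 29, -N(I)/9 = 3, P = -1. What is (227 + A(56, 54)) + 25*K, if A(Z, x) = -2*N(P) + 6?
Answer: 1487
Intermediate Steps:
N(I) = -27 (N(I) = -9*3 = -27)
K = 48
A(Z, x) = 60 (A(Z, x) = -2*(-27) + 6 = 54 + 6 = 60)
(227 + A(56, 54)) + 25*K = (227 + 60) + 25*48 = 287 + 1200 = 1487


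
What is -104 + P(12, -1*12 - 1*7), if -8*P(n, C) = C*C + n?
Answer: -1205/8 ≈ -150.63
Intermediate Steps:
P(n, C) = -n/8 - C²/8 (P(n, C) = -(C*C + n)/8 = -(C² + n)/8 = -(n + C²)/8 = -n/8 - C²/8)
-104 + P(12, -1*12 - 1*7) = -104 + (-⅛*12 - (-1*12 - 1*7)²/8) = -104 + (-3/2 - (-12 - 7)²/8) = -104 + (-3/2 - ⅛*(-19)²) = -104 + (-3/2 - ⅛*361) = -104 + (-3/2 - 361/8) = -104 - 373/8 = -1205/8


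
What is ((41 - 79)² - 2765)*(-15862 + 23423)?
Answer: -9988081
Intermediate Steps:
((41 - 79)² - 2765)*(-15862 + 23423) = ((-38)² - 2765)*7561 = (1444 - 2765)*7561 = -1321*7561 = -9988081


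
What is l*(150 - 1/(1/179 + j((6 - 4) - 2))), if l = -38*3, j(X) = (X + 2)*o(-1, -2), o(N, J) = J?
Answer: -12246906/715 ≈ -17129.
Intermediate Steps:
j(X) = -4 - 2*X (j(X) = (X + 2)*(-2) = (2 + X)*(-2) = -4 - 2*X)
l = -114
l*(150 - 1/(1/179 + j((6 - 4) - 2))) = -114*(150 - 1/(1/179 + (-4 - 2*((6 - 4) - 2)))) = -114*(150 - 1/(1/179 + (-4 - 2*(2 - 2)))) = -114*(150 - 1/(1/179 + (-4 - 2*0))) = -114*(150 - 1/(1/179 + (-4 + 0))) = -114*(150 - 1/(1/179 - 4)) = -114*(150 - 1/(-715/179)) = -114*(150 - 1*(-179/715)) = -114*(150 + 179/715) = -114*107429/715 = -12246906/715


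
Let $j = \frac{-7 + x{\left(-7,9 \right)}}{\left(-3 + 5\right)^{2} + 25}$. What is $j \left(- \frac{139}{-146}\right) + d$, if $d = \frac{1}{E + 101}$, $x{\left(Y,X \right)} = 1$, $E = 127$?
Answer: $- \frac{92959}{482676} \approx -0.19259$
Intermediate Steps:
$j = - \frac{6}{29}$ ($j = \frac{-7 + 1}{\left(-3 + 5\right)^{2} + 25} = - \frac{6}{2^{2} + 25} = - \frac{6}{4 + 25} = - \frac{6}{29} \approx -0.2069$)
$d = \frac{1}{228}$ ($d = \frac{1}{127 + 101} = \frac{1}{228} \approx 0.004386$)
$j \left(- \frac{139}{-146}\right) + d = - \frac{6 \left(- \frac{139}{-146}\right)}{29} + \frac{1}{228} = - \frac{6 \left(\left(-139\right) \left(- \frac{1}{146}\right)\right)}{29} + \frac{1}{228} = \left(- \frac{6}{29}\right) \frac{139}{146} + \frac{1}{228} = - \frac{417}{2117} + \frac{1}{228} = - \frac{92959}{482676}$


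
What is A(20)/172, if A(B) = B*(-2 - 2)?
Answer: -20/43 ≈ -0.46512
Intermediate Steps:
A(B) = -4*B (A(B) = B*(-4) = -4*B)
A(20)/172 = -4*20/172 = -80*1/172 = -20/43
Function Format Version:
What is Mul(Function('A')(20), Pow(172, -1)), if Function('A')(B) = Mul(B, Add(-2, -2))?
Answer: Rational(-20, 43) ≈ -0.46512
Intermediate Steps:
Function('A')(B) = Mul(-4, B) (Function('A')(B) = Mul(B, -4) = Mul(-4, B))
Mul(Function('A')(20), Pow(172, -1)) = Mul(Mul(-4, 20), Pow(172, -1)) = Mul(-80, Rational(1, 172)) = Rational(-20, 43)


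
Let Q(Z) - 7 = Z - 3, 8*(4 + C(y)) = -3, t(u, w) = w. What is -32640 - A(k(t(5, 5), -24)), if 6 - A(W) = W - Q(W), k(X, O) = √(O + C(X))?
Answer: -32650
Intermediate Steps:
C(y) = -35/8 (C(y) = -4 + (⅛)*(-3) = -4 - 3/8 = -35/8)
Q(Z) = 4 + Z (Q(Z) = 7 + (Z - 3) = 7 + (-3 + Z) = 4 + Z)
k(X, O) = √(-35/8 + O) (k(X, O) = √(O - 35/8) = √(-35/8 + O))
A(W) = 10 (A(W) = 6 - (W - (4 + W)) = 6 - (W + (-4 - W)) = 6 - 1*(-4) = 6 + 4 = 10)
-32640 - A(k(t(5, 5), -24)) = -32640 - 1*10 = -32640 - 10 = -32650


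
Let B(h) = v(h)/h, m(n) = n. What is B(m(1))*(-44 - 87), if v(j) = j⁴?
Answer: -131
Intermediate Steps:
B(h) = h³ (B(h) = h⁴/h = h³)
B(m(1))*(-44 - 87) = 1³*(-44 - 87) = 1*(-131) = -131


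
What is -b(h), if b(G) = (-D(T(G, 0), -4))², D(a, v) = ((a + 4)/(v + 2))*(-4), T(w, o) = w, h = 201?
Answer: -168100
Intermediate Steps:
D(a, v) = -4*(4 + a)/(2 + v) (D(a, v) = ((4 + a)/(2 + v))*(-4) = -4*(4 + a)/(2 + v))
b(G) = (-8 - 2*G)² (b(G) = (-4*(-4 - G)/(2 - 4))² = (-4*(-4 - G)/(-2))² = (-4*(-1)*(-4 - G)/2)² = (-(8 + 2*G))² = (-8 - 2*G)²)
-b(h) = -4*(4 + 201)² = -4*205² = -4*42025 = -1*168100 = -168100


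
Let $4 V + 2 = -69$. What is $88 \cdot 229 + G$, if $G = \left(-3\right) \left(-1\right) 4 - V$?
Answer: $\frac{80727}{4} \approx 20182.0$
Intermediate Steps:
$V = - \frac{71}{4}$ ($V = - \frac{1}{2} + \frac{1}{4} \left(-69\right) = - \frac{1}{2} - \frac{69}{4} = - \frac{71}{4} \approx -17.75$)
$G = \frac{119}{4}$ ($G = \left(-3\right) \left(-1\right) 4 - - \frac{71}{4} = 3 \cdot 4 + \frac{71}{4} = 12 + \frac{71}{4} = \frac{119}{4} \approx 29.75$)
$88 \cdot 229 + G = 88 \cdot 229 + \frac{119}{4} = 20152 + \frac{119}{4} = \frac{80727}{4}$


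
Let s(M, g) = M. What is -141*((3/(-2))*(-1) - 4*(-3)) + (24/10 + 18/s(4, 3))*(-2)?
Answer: -19173/10 ≈ -1917.3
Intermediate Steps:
-141*((3/(-2))*(-1) - 4*(-3)) + (24/10 + 18/s(4, 3))*(-2) = -141*((3/(-2))*(-1) - 4*(-3)) + (24/10 + 18/4)*(-2) = -141*((3*(-½))*(-1) + 12) + (24*(⅒) + 18*(¼))*(-2) = -141*(-3/2*(-1) + 12) + (12/5 + 9/2)*(-2) = -141*(3/2 + 12) + (69/10)*(-2) = -141*27/2 - 69/5 = -3807/2 - 69/5 = -19173/10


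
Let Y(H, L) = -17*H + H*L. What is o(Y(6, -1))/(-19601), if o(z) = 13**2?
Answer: -169/19601 ≈ -0.0086220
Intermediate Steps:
o(z) = 169
o(Y(6, -1))/(-19601) = 169/(-19601) = 169*(-1/19601) = -169/19601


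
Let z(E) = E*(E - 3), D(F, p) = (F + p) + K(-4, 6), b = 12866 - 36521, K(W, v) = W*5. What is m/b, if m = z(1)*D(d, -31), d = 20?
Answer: -62/23655 ≈ -0.0026210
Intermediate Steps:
K(W, v) = 5*W
b = -23655
D(F, p) = -20 + F + p (D(F, p) = (F + p) + 5*(-4) = (F + p) - 20 = -20 + F + p)
z(E) = E*(-3 + E)
m = 62 (m = (1*(-3 + 1))*(-20 + 20 - 31) = (1*(-2))*(-31) = -2*(-31) = 62)
m/b = 62/(-23655) = 62*(-1/23655) = -62/23655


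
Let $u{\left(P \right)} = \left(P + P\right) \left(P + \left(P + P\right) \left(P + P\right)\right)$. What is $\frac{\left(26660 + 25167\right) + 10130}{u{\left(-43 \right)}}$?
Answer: $- \frac{61957}{632358} \approx -0.097978$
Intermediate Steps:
$u{\left(P \right)} = 2 P \left(P + 4 P^{2}\right)$ ($u{\left(P \right)} = 2 P \left(P + 2 P 2 P\right) = 2 P \left(P + 4 P^{2}\right)$)
$\frac{\left(26660 + 25167\right) + 10130}{u{\left(-43 \right)}} = \frac{\left(26660 + 25167\right) + 10130}{\left(-43\right)^{2} \left(2 + 8 \left(-43\right)\right)} = \frac{51827 + 10130}{1849 \left(2 - 344\right)} = \frac{61957}{1849 \left(-342\right)} = \frac{61957}{-632358} = 61957 \left(- \frac{1}{632358}\right) = - \frac{61957}{632358}$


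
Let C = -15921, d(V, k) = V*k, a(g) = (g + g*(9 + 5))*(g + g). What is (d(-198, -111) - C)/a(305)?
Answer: 12633/930250 ≈ 0.013580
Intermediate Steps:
a(g) = 30*g² (a(g) = (g + g*14)*(2*g) = (g + 14*g)*(2*g) = (15*g)*(2*g) = 30*g²)
(d(-198, -111) - C)/a(305) = (-198*(-111) - 1*(-15921))/((30*305²)) = (21978 + 15921)/((30*93025)) = 37899/2790750 = 37899*(1/2790750) = 12633/930250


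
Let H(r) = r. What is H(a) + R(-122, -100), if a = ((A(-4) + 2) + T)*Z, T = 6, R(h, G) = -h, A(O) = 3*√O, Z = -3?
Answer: 98 - 18*I ≈ 98.0 - 18.0*I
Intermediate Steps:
a = -24 - 18*I (a = ((3*√(-4) + 2) + 6)*(-3) = ((3*(2*I) + 2) + 6)*(-3) = ((6*I + 2) + 6)*(-3) = ((2 + 6*I) + 6)*(-3) = (8 + 6*I)*(-3) = -24 - 18*I ≈ -24.0 - 18.0*I)
H(a) + R(-122, -100) = (-24 - 18*I) - 1*(-122) = (-24 - 18*I) + 122 = 98 - 18*I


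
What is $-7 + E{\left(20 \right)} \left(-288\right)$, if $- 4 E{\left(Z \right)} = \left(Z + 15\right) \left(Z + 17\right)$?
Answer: $93233$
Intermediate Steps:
$E{\left(Z \right)} = - \frac{\left(15 + Z\right) \left(17 + Z\right)}{4}$ ($E{\left(Z \right)} = - \frac{\left(Z + 15\right) \left(Z + 17\right)}{4} = - \frac{\left(15 + Z\right) \left(17 + Z\right)}{4}$)
$-7 + E{\left(20 \right)} \left(-288\right) = -7 + \left(- \frac{255}{4} - 160 - \frac{20^{2}}{4}\right) \left(-288\right) = -7 + \left(- \frac{255}{4} - 160 - 100\right) \left(-288\right) = -7 - -93240 = -7 + 93240 = 93233$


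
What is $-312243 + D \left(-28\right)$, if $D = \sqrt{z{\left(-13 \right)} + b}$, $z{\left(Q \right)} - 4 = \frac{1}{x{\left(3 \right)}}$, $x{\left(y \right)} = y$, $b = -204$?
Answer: $-312243 - \frac{28 i \sqrt{1797}}{3} \approx -3.1224 \cdot 10^{5} - 395.65 i$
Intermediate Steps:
$z{\left(Q \right)} = \frac{13}{3}$ ($z{\left(Q \right)} = 4 + \frac{1}{3} = \frac{13}{3}$)
$D = \frac{i \sqrt{1797}}{3}$ ($D = \sqrt{\frac{13}{3} - 204} = \sqrt{- \frac{599}{3}} = \frac{i \sqrt{1797}}{3} \approx 14.13 i$)
$-312243 + D \left(-28\right) = -312243 + \frac{i \sqrt{1797}}{3} \left(-28\right) = -312243 - \frac{28 i \sqrt{1797}}{3}$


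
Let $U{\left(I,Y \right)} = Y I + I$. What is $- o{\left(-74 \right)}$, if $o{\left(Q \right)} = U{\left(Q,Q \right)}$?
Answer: $-5402$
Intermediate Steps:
$U{\left(I,Y \right)} = I + I Y$ ($U{\left(I,Y \right)} = I Y + I = I + I Y$)
$o{\left(Q \right)} = Q \left(1 + Q\right)$
$- o{\left(-74 \right)} = - \left(-74\right) \left(1 - 74\right) = - \left(-74\right) \left(-73\right) = \left(-1\right) 5402 = -5402$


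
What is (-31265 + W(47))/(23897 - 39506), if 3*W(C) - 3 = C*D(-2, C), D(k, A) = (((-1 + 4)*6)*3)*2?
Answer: 29572/15609 ≈ 1.8945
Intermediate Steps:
D(k, A) = 108 (D(k, A) = ((3*6)*3)*2 = (18*3)*2 = 54*2 = 108)
W(C) = 1 + 36*C (W(C) = 1 + (C*108)/3 = 1 + (108*C)/3 = 1 + 36*C)
(-31265 + W(47))/(23897 - 39506) = (-31265 + (1 + 36*47))/(23897 - 39506) = (-31265 + (1 + 1692))/(-15609) = (-31265 + 1693)*(-1/15609) = -29572*(-1/15609) = 29572/15609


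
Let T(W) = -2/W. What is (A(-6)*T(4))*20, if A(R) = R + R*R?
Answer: -300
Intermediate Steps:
A(R) = R + R²
(A(-6)*T(4))*20 = ((-6*(1 - 6))*(-2/4))*20 = ((-6*(-5))*(-2*¼))*20 = (30*(-½))*20 = -15*20 = -300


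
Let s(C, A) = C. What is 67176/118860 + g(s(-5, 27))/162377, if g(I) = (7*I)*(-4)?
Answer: 910373146/1608344185 ≈ 0.56603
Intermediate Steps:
g(I) = -28*I
67176/118860 + g(s(-5, 27))/162377 = 67176/118860 - 28*(-5)/162377 = 67176*(1/118860) + 140*(1/162377) = 5598/9905 + 140/162377 = 910373146/1608344185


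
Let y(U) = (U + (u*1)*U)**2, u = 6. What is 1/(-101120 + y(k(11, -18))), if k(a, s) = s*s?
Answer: 1/5042704 ≈ 1.9831e-7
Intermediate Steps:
k(a, s) = s**2
y(U) = 49*U**2 (y(U) = (U + (6*1)*U)**2 = (U + 6*U)**2 = (7*U)**2 = 49*U**2)
1/(-101120 + y(k(11, -18))) = 1/(-101120 + 49*((-18)**2)**2) = 1/(-101120 + 49*324**2) = 1/(-101120 + 49*104976) = 1/(-101120 + 5143824) = 1/5042704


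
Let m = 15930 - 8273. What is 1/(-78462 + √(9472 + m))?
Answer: -78462/6156268315 - √17129/6156268315 ≈ -1.2766e-5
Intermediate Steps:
m = 7657
1/(-78462 + √(9472 + m)) = 1/(-78462 + √(9472 + 7657)) = 1/(-78462 + √17129)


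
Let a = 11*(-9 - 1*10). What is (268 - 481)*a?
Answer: 44517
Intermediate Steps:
a = -209 (a = 11*(-9 - 10) = 11*(-19) = -209)
(268 - 481)*a = (268 - 481)*(-209) = -213*(-209) = 44517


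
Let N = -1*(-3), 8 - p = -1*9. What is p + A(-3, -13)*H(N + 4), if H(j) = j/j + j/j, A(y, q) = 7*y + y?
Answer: -31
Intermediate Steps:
A(y, q) = 8*y
p = 17 (p = 8 - (-1)*9 = 8 - 1*(-9) = 8 + 9 = 17)
N = 3
H(j) = 2 (H(j) = 1 + 1 = 2)
p + A(-3, -13)*H(N + 4) = 17 + (8*(-3))*2 = 17 - 24*2 = 17 - 48 = -31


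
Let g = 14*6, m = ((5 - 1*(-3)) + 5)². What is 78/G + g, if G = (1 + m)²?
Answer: 1213839/14450 ≈ 84.003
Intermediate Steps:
m = 169 (m = ((5 + 3) + 5)² = (8 + 5)² = 13² = 169)
g = 84
G = 28900 (G = (1 + 169)² = 170² = 28900)
78/G + g = 78/28900 + 84 = 78*(1/28900) + 84 = 39/14450 + 84 = 1213839/14450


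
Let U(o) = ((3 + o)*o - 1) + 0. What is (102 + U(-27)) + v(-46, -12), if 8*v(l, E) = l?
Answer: 2973/4 ≈ 743.25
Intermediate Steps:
v(l, E) = l/8
U(o) = -1 + o*(3 + o) (U(o) = (o*(3 + o) - 1) + 0 = (-1 + o*(3 + o)) + 0 = -1 + o*(3 + o))
(102 + U(-27)) + v(-46, -12) = (102 + (-1 + (-27)² + 3*(-27))) + (⅛)*(-46) = (102 + (-1 + 729 - 81)) - 23/4 = (102 + 647) - 23/4 = 749 - 23/4 = 2973/4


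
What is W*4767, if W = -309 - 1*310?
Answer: -2950773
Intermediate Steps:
W = -619 (W = -309 - 310 = -619)
W*4767 = -619*4767 = -2950773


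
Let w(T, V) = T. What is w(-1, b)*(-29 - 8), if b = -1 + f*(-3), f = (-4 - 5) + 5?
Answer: 37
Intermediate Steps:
f = -4 (f = -9 + 5 = -4)
b = 11 (b = -1 - 4*(-3) = -1 + 12 = 11)
w(-1, b)*(-29 - 8) = -(-29 - 8) = -1*(-37) = 37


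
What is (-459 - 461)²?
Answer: 846400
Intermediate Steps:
(-459 - 461)² = (-920)² = 846400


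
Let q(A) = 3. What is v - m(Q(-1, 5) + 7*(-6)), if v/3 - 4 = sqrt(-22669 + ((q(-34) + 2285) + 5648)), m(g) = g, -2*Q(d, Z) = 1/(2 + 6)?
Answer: 865/16 + 9*I*sqrt(1637) ≈ 54.063 + 364.14*I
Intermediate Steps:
Q(d, Z) = -1/16 (Q(d, Z) = -1/(2*(2 + 6)) = -1/2/8 = -1/2*1/8 = -1/16)
v = 12 + 9*I*sqrt(1637) (v = 12 + 3*sqrt(-22669 + ((3 + 2285) + 5648)) = 12 + 3*sqrt(-22669 + (2288 + 5648)) = 12 + 3*sqrt(-22669 + 7936) = 12 + 3*sqrt(-14733) = 12 + 3*(3*I*sqrt(1637)) = 12 + 9*I*sqrt(1637) ≈ 12.0 + 364.14*I)
v - m(Q(-1, 5) + 7*(-6)) = (12 + 9*I*sqrt(1637)) - (-1/16 + 7*(-6)) = (12 + 9*I*sqrt(1637)) - (-1/16 - 42) = (12 + 9*I*sqrt(1637)) - 1*(-673/16) = (12 + 9*I*sqrt(1637)) + 673/16 = 865/16 + 9*I*sqrt(1637)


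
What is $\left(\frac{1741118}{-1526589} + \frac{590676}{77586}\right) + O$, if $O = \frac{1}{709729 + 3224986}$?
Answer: $\frac{502747148062589099}{77672542490792685} \approx 6.4726$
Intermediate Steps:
$O = \frac{1}{3934715} \approx 2.5415 \cdot 10^{-7}$
$\left(\frac{1741118}{-1526589} + \frac{590676}{77586}\right) + O = \left(\frac{1741118}{-1526589} + \frac{590676}{77586}\right) + \frac{1}{3934715} = \left(1741118 \left(- \frac{1}{1526589}\right) + 590676 \cdot \frac{1}{77586}\right) + \frac{1}{3934715} = \left(- \frac{1741118}{1526589} + \frac{98446}{12931}\right) + \frac{1}{3934715} = \frac{127772183836}{19740322359} + \frac{1}{3934715} = \frac{502747148062589099}{77672542490792685}$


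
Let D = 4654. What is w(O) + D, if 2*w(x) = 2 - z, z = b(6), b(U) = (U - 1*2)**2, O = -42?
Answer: 4647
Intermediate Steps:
b(U) = (-2 + U)**2 (b(U) = (U - 2)**2 = (-2 + U)**2)
z = 16 (z = (-2 + 6)**2 = 4**2 = 16)
w(x) = -7 (w(x) = (2 - 1*16)/2 = (2 - 16)/2 = (1/2)*(-14) = -7)
w(O) + D = -7 + 4654 = 4647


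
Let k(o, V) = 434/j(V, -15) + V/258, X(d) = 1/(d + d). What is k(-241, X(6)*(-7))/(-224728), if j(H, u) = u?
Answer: 63989/496969920 ≈ 0.00012876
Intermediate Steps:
X(d) = 1/(2*d)
k(o, V) = -434/15 + V/258 (k(o, V) = 434/(-15) + V/258 = 434*(-1/15) + V*(1/258) = -434/15 + V/258)
k(-241, X(6)*(-7))/(-224728) = (-434/15 + (((½)/6)*(-7))/258)/(-224728) = (-434/15 + (((½)*(⅙))*(-7))/258)*(-1/224728) = (-434/15 + ((1/12)*(-7))/258)*(-1/224728) = (-434/15 + (1/258)*(-7/12))*(-1/224728) = (-434/15 - 7/3096)*(-1/224728) = -447923/15480*(-1/224728) = 63989/496969920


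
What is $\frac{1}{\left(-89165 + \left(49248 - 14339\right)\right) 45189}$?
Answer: $- \frac{1}{2451774384} \approx -4.0787 \cdot 10^{-10}$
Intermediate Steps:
$\frac{1}{\left(-89165 + \left(49248 - 14339\right)\right) 45189} = \frac{1}{-89165 + \left(49248 - 14339\right)} \frac{1}{45189} = \frac{1}{-89165 + 34909} \cdot \frac{1}{45189} = \frac{1}{-54256} \cdot \frac{1}{45189} = \left(- \frac{1}{54256}\right) \frac{1}{45189} = - \frac{1}{2451774384}$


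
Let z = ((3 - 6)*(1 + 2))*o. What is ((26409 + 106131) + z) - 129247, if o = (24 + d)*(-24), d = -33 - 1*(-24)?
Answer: 6533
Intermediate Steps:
d = -9 (d = -33 + 24 = -9)
o = -360 (o = (24 - 9)*(-24) = 15*(-24) = -360)
z = 3240 (z = ((3 - 6)*(1 + 2))*(-360) = -3*3*(-360) = -9*(-360) = 3240)
((26409 + 106131) + z) - 129247 = ((26409 + 106131) + 3240) - 129247 = (132540 + 3240) - 129247 = 135780 - 129247 = 6533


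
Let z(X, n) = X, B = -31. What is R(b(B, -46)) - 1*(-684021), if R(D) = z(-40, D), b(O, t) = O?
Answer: 683981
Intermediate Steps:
R(D) = -40
R(b(B, -46)) - 1*(-684021) = -40 - 1*(-684021) = -40 + 684021 = 683981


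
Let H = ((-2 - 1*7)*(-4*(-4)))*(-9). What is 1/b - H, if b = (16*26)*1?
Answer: -539135/416 ≈ -1296.0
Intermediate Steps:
b = 416 (b = 416*1 = 416)
H = 1296 (H = ((-2 - 7)*16)*(-9) = -9*16*(-9) = -144*(-9) = 1296)
1/b - H = 1/416 - 1*1296 = 1/416 - 1296 = -539135/416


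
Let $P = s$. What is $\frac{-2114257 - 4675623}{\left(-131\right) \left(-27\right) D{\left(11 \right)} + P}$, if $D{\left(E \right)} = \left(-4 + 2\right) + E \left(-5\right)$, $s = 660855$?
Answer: $- \frac{3394940}{229623} \approx -14.785$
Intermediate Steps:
$P = 660855$
$D{\left(E \right)} = -2 - 5 E$
$\frac{-2114257 - 4675623}{\left(-131\right) \left(-27\right) D{\left(11 \right)} + P} = \frac{-2114257 - 4675623}{\left(-131\right) \left(-27\right) \left(-2 - 55\right) + 660855} = - \frac{6789880}{3537 \left(-2 - 55\right) + 660855} = - \frac{6789880}{3537 \left(-57\right) + 660855} = - \frac{6789880}{-201609 + 660855} = - \frac{6789880}{459246} = \left(-6789880\right) \frac{1}{459246} = - \frac{3394940}{229623}$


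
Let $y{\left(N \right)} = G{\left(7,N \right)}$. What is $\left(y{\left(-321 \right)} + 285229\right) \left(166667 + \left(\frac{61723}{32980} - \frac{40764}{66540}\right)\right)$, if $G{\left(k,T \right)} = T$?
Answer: $\frac{86837986396955729}{1828741} \approx 4.7485 \cdot 10^{10}$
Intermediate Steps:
$y{\left(N \right)} = N$
$\left(y{\left(-321 \right)} + 285229\right) \left(166667 + \left(\frac{61723}{32980} - \frac{40764}{66540}\right)\right) = \left(-321 + 285229\right) \left(166667 + \left(\frac{61723}{32980} - \frac{40764}{66540}\right)\right) = 284908 \left(166667 + \left(61723 \cdot \frac{1}{32980} - \frac{3397}{5545}\right)\right) = 284908 \left(166667 + \left(\frac{61723}{32980} - \frac{3397}{5545}\right)\right) = 284908 \left(166667 + \frac{9208839}{7314964}\right) = 284908 \cdot \frac{1219172313827}{7314964} = \frac{86837986396955729}{1828741}$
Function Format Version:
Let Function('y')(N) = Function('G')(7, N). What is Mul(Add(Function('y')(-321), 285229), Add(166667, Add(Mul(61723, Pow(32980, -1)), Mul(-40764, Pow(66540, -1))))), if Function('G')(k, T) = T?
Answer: Rational(86837986396955729, 1828741) ≈ 4.7485e+10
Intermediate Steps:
Function('y')(N) = N
Mul(Add(Function('y')(-321), 285229), Add(166667, Add(Mul(61723, Pow(32980, -1)), Mul(-40764, Pow(66540, -1))))) = Mul(Add(-321, 285229), Add(166667, Add(Mul(61723, Pow(32980, -1)), Mul(-40764, Pow(66540, -1))))) = Mul(284908, Add(166667, Add(Mul(61723, Rational(1, 32980)), Mul(-40764, Rational(1, 66540))))) = Mul(284908, Add(166667, Add(Rational(61723, 32980), Rational(-3397, 5545)))) = Mul(284908, Add(166667, Rational(9208839, 7314964))) = Mul(284908, Rational(1219172313827, 7314964)) = Rational(86837986396955729, 1828741)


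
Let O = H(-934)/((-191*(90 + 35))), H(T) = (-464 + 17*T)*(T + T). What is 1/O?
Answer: -23875/30526856 ≈ -0.00078210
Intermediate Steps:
H(T) = 2*T*(-464 + 17*T) (H(T) = (-464 + 17*T)*(2*T) = 2*T*(-464 + 17*T))
O = -30526856/23875 (O = (2*(-934)*(-464 + 17*(-934)))/((-191*(90 + 35))) = (2*(-934)*(-464 - 15878))/((-191*125)) = (2*(-934)*(-16342))/(-23875) = 30526856*(-1/23875) = -30526856/23875 ≈ -1278.6)
1/O = 1/(-30526856/23875) = -23875/30526856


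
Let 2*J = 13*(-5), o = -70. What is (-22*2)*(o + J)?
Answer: 4510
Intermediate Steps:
J = -65/2 (J = (13*(-5))/2 = (½)*(-65) = -65/2 ≈ -32.500)
(-22*2)*(o + J) = (-22*2)*(-70 - 65/2) = -44*(-205/2) = 4510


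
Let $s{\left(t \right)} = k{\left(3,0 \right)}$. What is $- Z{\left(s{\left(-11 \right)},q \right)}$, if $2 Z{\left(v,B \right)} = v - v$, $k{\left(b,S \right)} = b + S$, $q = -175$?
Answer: $0$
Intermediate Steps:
$k{\left(b,S \right)} = S + b$
$s{\left(t \right)} = 3$ ($s{\left(t \right)} = 0 + 3 = 3$)
$Z{\left(v,B \right)} = 0$ ($Z{\left(v,B \right)} = \frac{v - v}{2} = \frac{1}{2} \cdot 0 = 0$)
$- Z{\left(s{\left(-11 \right)},q \right)} = \left(-1\right) 0 = 0$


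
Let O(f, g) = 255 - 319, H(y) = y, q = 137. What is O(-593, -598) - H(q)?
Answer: -201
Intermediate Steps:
O(f, g) = -64
O(-593, -598) - H(q) = -64 - 1*137 = -64 - 137 = -201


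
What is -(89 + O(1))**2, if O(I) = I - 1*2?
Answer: -7744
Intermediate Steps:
O(I) = -2 + I (O(I) = I - 2 = -2 + I)
-(89 + O(1))**2 = -(89 + (-2 + 1))**2 = -(89 - 1)**2 = -1*88**2 = -1*7744 = -7744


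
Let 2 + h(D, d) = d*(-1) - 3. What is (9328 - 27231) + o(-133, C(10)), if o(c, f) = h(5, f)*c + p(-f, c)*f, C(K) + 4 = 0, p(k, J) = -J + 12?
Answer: -18350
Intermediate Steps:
h(D, d) = -5 - d (h(D, d) = -2 + (d*(-1) - 3) = -2 + (-d - 3) = -2 + (-3 - d) = -5 - d)
p(k, J) = 12 - J
C(K) = -4 (C(K) = -4 + 0 = -4)
o(c, f) = c*(-5 - f) + f*(12 - c) (o(c, f) = (-5 - f)*c + (12 - c)*f = c*(-5 - f) + f*(12 - c))
(9328 - 27231) + o(-133, C(10)) = (9328 - 27231) + (-1*(-133)*(5 - 4) - 1*(-4)*(-12 - 133)) = -17903 + (-1*(-133)*1 - 1*(-4)*(-145)) = -17903 + (133 - 580) = -17903 - 447 = -18350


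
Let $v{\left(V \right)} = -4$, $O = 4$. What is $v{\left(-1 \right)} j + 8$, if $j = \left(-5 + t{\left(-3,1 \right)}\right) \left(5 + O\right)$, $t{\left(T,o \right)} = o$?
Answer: $152$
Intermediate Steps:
$j = -36$ ($j = \left(-5 + 1\right) \left(5 + 4\right) = \left(-4\right) 9 = -36$)
$v{\left(-1 \right)} j + 8 = \left(-4\right) \left(-36\right) + 8 = 144 + 8 = 152$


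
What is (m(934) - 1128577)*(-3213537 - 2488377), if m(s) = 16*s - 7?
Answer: 6349879506960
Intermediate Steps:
m(s) = -7 + 16*s
(m(934) - 1128577)*(-3213537 - 2488377) = ((-7 + 16*934) - 1128577)*(-3213537 - 2488377) = ((-7 + 14944) - 1128577)*(-5701914) = (14937 - 1128577)*(-5701914) = -1113640*(-5701914) = 6349879506960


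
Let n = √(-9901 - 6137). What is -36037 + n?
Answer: -36037 + 27*I*√22 ≈ -36037.0 + 126.64*I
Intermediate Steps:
n = 27*I*√22 (n = √(-16038) = 27*I*√22 ≈ 126.64*I)
-36037 + n = -36037 + 27*I*√22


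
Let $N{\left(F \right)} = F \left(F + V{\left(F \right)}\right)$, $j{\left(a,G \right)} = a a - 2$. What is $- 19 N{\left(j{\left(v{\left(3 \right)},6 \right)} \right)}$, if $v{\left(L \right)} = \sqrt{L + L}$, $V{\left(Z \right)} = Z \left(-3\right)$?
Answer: $608$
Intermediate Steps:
$V{\left(Z \right)} = - 3 Z$
$v{\left(L \right)} = \sqrt{2} \sqrt{L}$ ($v{\left(L \right)} = \sqrt{2 L} = \sqrt{2} \sqrt{L}$)
$j{\left(a,G \right)} = -2 + a^{2}$ ($j{\left(a,G \right)} = a^{2} - 2 = -2 + a^{2}$)
$N{\left(F \right)} = - 2 F^{2}$ ($N{\left(F \right)} = F \left(F - 3 F\right) = F \left(- 2 F\right) = - 2 F^{2}$)
$- 19 N{\left(j{\left(v{\left(3 \right)},6 \right)} \right)} = - 19 \left(- 2 \left(-2 + \left(\sqrt{2} \sqrt{3}\right)^{2}\right)^{2}\right) = - 19 \left(- 2 \left(-2 + \left(\sqrt{6}\right)^{2}\right)^{2}\right) = - 19 \left(- 2 \left(-2 + 6\right)^{2}\right) = - 19 \left(- 2 \cdot 4^{2}\right) = - 19 \left(\left(-2\right) 16\right) = \left(-19\right) \left(-32\right) = 608$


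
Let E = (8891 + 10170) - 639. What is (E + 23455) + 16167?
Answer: 58044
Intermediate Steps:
E = 18422 (E = 19061 - 639 = 18422)
(E + 23455) + 16167 = (18422 + 23455) + 16167 = 41877 + 16167 = 58044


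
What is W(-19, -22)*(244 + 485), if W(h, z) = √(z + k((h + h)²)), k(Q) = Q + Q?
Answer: 729*√2866 ≈ 39027.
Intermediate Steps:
k(Q) = 2*Q
W(h, z) = √(z + 8*h²) (W(h, z) = √(z + 2*(h + h)²) = √(z + 2*(2*h)²) = √(z + 2*(4*h²)) = √(z + 8*h²))
W(-19, -22)*(244 + 485) = √(-22 + 8*(-19)²)*(244 + 485) = √(-22 + 8*361)*729 = √(-22 + 2888)*729 = √2866*729 = 729*√2866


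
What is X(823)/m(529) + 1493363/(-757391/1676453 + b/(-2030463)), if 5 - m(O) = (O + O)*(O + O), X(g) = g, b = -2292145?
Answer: 5690117630597193721965667/2579919845857103068 ≈ 2.2055e+6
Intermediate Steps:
m(O) = 5 - 4*O² (m(O) = 5 - (O + O)*(O + O) = 5 - 2*O*2*O = 5 - 4*O²)
X(823)/m(529) + 1493363/(-757391/1676453 + b/(-2030463)) = 823/(5 - 4*529²) + 1493363/(-757391/1676453 - 2292145/(-2030463)) = 823/(5 - 4*279841) + 1493363/(-757391*1/1676453 - 2292145*(-1/2030463)) = 823/(5 - 1119364) + 1493363/(-757391/1676453 + 2292145/2030463) = 823/(-1119359) + 1493363/(2304818959652/3403975787739) = 823*(-1/1119359) + 1493363*(3403975787739/2304818959652) = -823/1119359 + 5083371494305276257/2304818959652 = 5690117630597193721965667/2579919845857103068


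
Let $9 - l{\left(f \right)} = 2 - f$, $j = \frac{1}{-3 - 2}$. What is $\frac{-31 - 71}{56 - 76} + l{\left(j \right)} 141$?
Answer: $\frac{9639}{10} \approx 963.9$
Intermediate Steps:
$j = - \frac{1}{5}$ ($j = \frac{1}{-5} = - \frac{1}{5} \approx -0.2$)
$l{\left(f \right)} = 7 + f$ ($l{\left(f \right)} = 9 - \left(2 - f\right) = 9 + \left(-2 + f\right) = 7 + f$)
$\frac{-31 - 71}{56 - 76} + l{\left(j \right)} 141 = \frac{-31 - 71}{56 - 76} + \left(7 - \frac{1}{5}\right) 141 = - \frac{102}{-20} + \frac{34}{5} \cdot 141 = \left(-102\right) \left(- \frac{1}{20}\right) + \frac{4794}{5} = \frac{51}{10} + \frac{4794}{5} = \frac{9639}{10}$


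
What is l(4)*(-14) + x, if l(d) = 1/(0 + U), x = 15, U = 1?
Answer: 1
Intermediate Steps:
l(d) = 1 (l(d) = 1/(0 + 1) = 1/1 = 1)
l(4)*(-14) + x = 1*(-14) + 15 = -14 + 15 = 1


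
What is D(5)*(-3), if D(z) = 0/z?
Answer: 0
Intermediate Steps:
D(z) = 0
D(5)*(-3) = 0*(-3) = 0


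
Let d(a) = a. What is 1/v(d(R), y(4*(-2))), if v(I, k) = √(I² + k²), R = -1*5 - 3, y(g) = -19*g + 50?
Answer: √10217/20434 ≈ 0.0049466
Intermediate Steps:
y(g) = 50 - 19*g
R = -8 (R = -5 - 3 = -8)
1/v(d(R), y(4*(-2))) = 1/(√((-8)² + (50 - 76*(-2))²)) = 1/(√(64 + (50 - 19*(-8))²)) = 1/(√(64 + (50 + 152)²)) = 1/(√(64 + 202²)) = 1/(√(64 + 40804)) = 1/(√40868) = 1/(2*√10217) = √10217/20434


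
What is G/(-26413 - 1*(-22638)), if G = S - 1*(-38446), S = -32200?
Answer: -6246/3775 ≈ -1.6546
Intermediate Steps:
G = 6246 (G = -32200 - 1*(-38446) = -32200 + 38446 = 6246)
G/(-26413 - 1*(-22638)) = 6246/(-26413 - 1*(-22638)) = 6246/(-26413 + 22638) = 6246/(-3775) = 6246*(-1/3775) = -6246/3775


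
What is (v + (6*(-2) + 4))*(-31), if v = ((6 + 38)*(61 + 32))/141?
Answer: -30628/47 ≈ -651.66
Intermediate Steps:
v = 1364/47 (v = (44*93)*(1/141) = 4092*(1/141) = 1364/47 ≈ 29.021)
(v + (6*(-2) + 4))*(-31) = (1364/47 + (6*(-2) + 4))*(-31) = (1364/47 + (-12 + 4))*(-31) = (1364/47 - 8)*(-31) = (988/47)*(-31) = -30628/47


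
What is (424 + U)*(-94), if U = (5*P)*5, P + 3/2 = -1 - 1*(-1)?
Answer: -36331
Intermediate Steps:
P = -3/2 (P = -3/2 + (-1 - 1*(-1)) = -3/2 + (-1 + 1) = -3/2 + 0 = -3/2 ≈ -1.5000)
U = -75/2 (U = (5*(-3/2))*5 = -15/2*5 = -75/2 ≈ -37.500)
(424 + U)*(-94) = (424 - 75/2)*(-94) = (773/2)*(-94) = -36331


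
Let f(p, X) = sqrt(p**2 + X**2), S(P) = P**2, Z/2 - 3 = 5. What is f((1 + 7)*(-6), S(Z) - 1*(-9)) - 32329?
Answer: -32329 + sqrt(72529) ≈ -32060.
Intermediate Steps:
Z = 16 (Z = 6 + 2*5 = 6 + 10 = 16)
f(p, X) = sqrt(X**2 + p**2)
f((1 + 7)*(-6), S(Z) - 1*(-9)) - 32329 = sqrt((16**2 - 1*(-9))**2 + ((1 + 7)*(-6))**2) - 32329 = sqrt((256 + 9)**2 + (8*(-6))**2) - 32329 = sqrt(265**2 + (-48)**2) - 32329 = sqrt(70225 + 2304) - 32329 = sqrt(72529) - 32329 = -32329 + sqrt(72529)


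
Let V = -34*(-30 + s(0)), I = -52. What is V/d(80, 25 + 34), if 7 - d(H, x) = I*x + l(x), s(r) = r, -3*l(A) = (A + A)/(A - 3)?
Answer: 85680/258359 ≈ 0.33163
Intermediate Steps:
l(A) = -2*A/(3*(-3 + A)) (l(A) = -(A + A)/(3*(A - 3)) = -2*A/(3*(-3 + A)))
d(H, x) = 7 + 52*x + 2*x/(-9 + 3*x) (d(H, x) = 7 - (-52*x - 2*x/(-9 + 3*x)) = 7 + (52*x + 2*x/(-9 + 3*x)) = 7 + 52*x + 2*x/(-9 + 3*x))
V = 1020 (V = -34*(-30 + 0) = -34*(-30) = 1020)
V/d(80, 25 + 34) = 1020/(((-63 - 445*(25 + 34) + 156*(25 + 34)²)/(3*(-3 + (25 + 34))))) = 1020/(((-63 - 445*59 + 156*59²)/(3*(-3 + 59)))) = 1020/(((⅓)*(-63 - 26255 + 156*3481)/56)) = 1020/(((⅓)*(1/56)*(-63 - 26255 + 543036))) = 1020/(((⅓)*(1/56)*516718)) = 1020/(258359/84) = 1020*(84/258359) = 85680/258359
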